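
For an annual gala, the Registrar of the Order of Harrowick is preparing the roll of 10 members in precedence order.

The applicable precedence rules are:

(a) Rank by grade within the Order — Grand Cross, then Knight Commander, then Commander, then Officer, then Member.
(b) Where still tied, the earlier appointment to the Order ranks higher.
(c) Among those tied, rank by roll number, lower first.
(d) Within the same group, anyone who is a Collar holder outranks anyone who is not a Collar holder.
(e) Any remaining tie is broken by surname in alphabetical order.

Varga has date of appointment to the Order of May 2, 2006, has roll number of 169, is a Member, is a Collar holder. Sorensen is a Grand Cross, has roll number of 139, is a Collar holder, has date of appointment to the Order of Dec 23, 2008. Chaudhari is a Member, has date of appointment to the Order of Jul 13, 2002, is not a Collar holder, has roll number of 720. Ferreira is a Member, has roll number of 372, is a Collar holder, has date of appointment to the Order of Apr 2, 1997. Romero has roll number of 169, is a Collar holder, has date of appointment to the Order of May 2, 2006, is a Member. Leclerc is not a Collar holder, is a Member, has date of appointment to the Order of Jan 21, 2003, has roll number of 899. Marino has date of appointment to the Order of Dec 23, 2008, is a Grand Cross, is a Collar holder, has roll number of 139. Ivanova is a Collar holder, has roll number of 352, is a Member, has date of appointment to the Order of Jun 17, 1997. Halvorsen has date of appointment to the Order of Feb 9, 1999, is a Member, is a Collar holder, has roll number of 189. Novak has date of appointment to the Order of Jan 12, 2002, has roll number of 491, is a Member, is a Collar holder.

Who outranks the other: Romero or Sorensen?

By grade within the Order: Marino and Sorensen (Grand Cross); then Ferreira, Ivanova, Halvorsen, Novak, Chaudhari, Leclerc, Romero and Varga (Member).
Marino and Sorensen both have date of appointment to the Order Dec 23, 2008, so the next rule applies.
Marino and Sorensen both have roll number 139, so the next rule applies.
Marino and Sorensen are each a Collar holder, so the next rule applies.
Among Marino and Sorensen, alphabetically by surname: Marino before Sorensen.
Among Ferreira, Ivanova, Halvorsen, Novak, Chaudhari, Leclerc, Romero and Varga, by date of appointment to the Order (earlier first): Ferreira (Apr 2, 1997) before Ivanova (Jun 17, 1997) before Halvorsen (Feb 9, 1999) before Novak (Jan 12, 2002) before Chaudhari (Jul 13, 2002) before Leclerc (Jan 21, 2003) before Romero and Varga (May 2, 2006).
Romero and Varga both have roll number 169, so the next rule applies.
Romero and Varga are each a Collar holder, so the next rule applies.
Among Romero and Varga, alphabetically by surname: Romero before Varga.
So Sorensen takes precedence.

Sorensen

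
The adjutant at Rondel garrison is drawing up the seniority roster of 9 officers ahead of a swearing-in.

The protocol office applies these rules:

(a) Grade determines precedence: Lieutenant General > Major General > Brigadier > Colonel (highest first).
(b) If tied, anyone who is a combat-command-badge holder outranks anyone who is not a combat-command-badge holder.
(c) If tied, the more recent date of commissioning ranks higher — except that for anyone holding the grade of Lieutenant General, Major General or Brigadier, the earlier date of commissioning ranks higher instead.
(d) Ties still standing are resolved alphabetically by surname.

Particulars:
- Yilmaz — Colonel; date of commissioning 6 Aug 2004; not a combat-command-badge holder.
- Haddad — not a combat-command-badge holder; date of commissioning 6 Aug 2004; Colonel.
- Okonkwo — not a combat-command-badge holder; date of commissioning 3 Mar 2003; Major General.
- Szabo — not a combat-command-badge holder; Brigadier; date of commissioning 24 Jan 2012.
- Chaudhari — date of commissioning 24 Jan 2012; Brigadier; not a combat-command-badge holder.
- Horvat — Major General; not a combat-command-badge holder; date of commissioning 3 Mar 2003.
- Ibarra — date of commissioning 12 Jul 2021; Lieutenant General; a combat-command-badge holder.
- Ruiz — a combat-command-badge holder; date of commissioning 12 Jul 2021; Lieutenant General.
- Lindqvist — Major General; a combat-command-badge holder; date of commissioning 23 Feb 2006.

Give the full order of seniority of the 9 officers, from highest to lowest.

Ibarra, Ruiz, Lindqvist, Horvat, Okonkwo, Chaudhari, Szabo, Haddad, Yilmaz

By grade: Ibarra and Ruiz (Lieutenant General); then Lindqvist, Horvat and Okonkwo (Major General); then Chaudhari and Szabo (Brigadier); then Haddad and Yilmaz (Colonel).
Ibarra and Ruiz are each a combat-command-badge holder, so the next rule applies.
Ibarra and Ruiz both have date of commissioning 12 Jul 2021, so the next rule applies.
Among Ibarra and Ruiz, alphabetically by surname: Ibarra before Ruiz.
Among Lindqvist, Horvat and Okonkwo, a combat-command-badge holder before not a combat-command-badge holder: Lindqvist (a combat-command-badge holder) before Horvat and Okonkwo (not a combat-command-badge holder).
Horvat and Okonkwo both have date of commissioning 3 Mar 2003, so the next rule applies.
Among Horvat and Okonkwo, alphabetically by surname: Horvat before Okonkwo.
Chaudhari and Szabo are each not a combat-command-badge holder, so the next rule applies.
Chaudhari and Szabo both have date of commissioning 24 Jan 2012, so the next rule applies.
Among Chaudhari and Szabo, alphabetically by surname: Chaudhari before Szabo.
Haddad and Yilmaz are each not a combat-command-badge holder, so the next rule applies.
Haddad and Yilmaz both have date of commissioning 6 Aug 2004, so the next rule applies.
Among Haddad and Yilmaz, alphabetically by surname: Haddad before Yilmaz.
Full order: Ibarra, Ruiz, Lindqvist, Horvat, Okonkwo, Chaudhari, Szabo, Haddad, Yilmaz.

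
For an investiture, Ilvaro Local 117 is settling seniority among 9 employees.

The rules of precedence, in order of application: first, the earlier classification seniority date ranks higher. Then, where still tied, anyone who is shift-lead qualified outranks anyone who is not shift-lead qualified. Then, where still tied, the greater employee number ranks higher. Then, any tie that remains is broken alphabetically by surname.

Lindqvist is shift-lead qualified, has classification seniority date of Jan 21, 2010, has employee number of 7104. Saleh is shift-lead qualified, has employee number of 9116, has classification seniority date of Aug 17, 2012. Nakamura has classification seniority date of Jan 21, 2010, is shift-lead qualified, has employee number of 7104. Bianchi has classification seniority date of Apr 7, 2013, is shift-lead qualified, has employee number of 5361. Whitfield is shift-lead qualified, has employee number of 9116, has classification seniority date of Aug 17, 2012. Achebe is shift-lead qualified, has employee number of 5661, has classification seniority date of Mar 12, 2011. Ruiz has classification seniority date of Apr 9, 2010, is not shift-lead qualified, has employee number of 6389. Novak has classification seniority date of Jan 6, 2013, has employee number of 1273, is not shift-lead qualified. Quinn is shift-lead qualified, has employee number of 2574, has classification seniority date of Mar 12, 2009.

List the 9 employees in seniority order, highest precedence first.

Quinn, Lindqvist, Nakamura, Ruiz, Achebe, Saleh, Whitfield, Novak, Bianchi

By classification seniority date (earlier first): Quinn (Mar 12, 2009); then Lindqvist and Nakamura (both Jan 21, 2010); then Ruiz (Apr 9, 2010); then Achebe (Mar 12, 2011); then Saleh and Whitfield (both Aug 17, 2012); then Novak (Jan 6, 2013); then Bianchi (Apr 7, 2013).
Lindqvist and Nakamura are each shift-lead qualified, so the next rule applies.
Lindqvist and Nakamura both have employee number 7104, so the next rule applies.
Among Lindqvist and Nakamura, alphabetically by surname: Lindqvist before Nakamura.
Saleh and Whitfield are each shift-lead qualified, so the next rule applies.
Saleh and Whitfield both have employee number 9116, so the next rule applies.
Among Saleh and Whitfield, alphabetically by surname: Saleh before Whitfield.
Full order: Quinn, Lindqvist, Nakamura, Ruiz, Achebe, Saleh, Whitfield, Novak, Bianchi.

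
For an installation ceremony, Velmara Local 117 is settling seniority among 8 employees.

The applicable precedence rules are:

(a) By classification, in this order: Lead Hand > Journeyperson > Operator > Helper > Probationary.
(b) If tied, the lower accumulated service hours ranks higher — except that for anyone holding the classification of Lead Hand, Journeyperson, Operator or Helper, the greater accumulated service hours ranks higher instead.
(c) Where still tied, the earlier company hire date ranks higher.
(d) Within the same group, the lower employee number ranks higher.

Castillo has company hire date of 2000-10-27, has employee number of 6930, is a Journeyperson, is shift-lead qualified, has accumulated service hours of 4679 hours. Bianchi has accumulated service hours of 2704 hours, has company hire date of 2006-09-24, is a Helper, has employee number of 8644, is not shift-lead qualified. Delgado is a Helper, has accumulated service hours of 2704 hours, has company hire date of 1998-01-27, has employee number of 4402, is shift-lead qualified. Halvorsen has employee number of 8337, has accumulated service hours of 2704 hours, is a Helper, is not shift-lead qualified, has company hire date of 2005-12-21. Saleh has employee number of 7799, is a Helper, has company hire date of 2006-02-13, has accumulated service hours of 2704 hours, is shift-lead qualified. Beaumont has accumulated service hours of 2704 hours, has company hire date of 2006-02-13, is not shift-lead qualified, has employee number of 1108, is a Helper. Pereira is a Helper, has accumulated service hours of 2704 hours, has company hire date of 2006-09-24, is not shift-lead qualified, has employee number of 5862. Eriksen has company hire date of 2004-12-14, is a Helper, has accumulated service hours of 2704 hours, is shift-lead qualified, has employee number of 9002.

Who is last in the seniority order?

Bianchi

By classification: Castillo (Journeyperson); then Delgado, Eriksen, Halvorsen, Beaumont, Saleh, Pereira and Bianchi (Helper).
Delgado, Eriksen, Halvorsen, Beaumont, Saleh, Pereira and Bianchi all have accumulated service hours 2704 hours, so the next rule applies.
Among Delgado, Eriksen, Halvorsen, Beaumont, Saleh, Pereira and Bianchi, by company hire date (earlier first): Delgado (1998-01-27) before Eriksen (2004-12-14) before Halvorsen (2005-12-21) before Beaumont and Saleh (2006-02-13) before Pereira and Bianchi (2006-09-24).
Among Beaumont and Saleh, by employee number (lower first): Beaumont (1108) before Saleh (7799).
Among Pereira and Bianchi, by employee number (lower first): Pereira (5862) before Bianchi (8644).
Order: Castillo, Delgado, Eriksen, Halvorsen, Beaumont, Saleh, Pereira, Bianchi.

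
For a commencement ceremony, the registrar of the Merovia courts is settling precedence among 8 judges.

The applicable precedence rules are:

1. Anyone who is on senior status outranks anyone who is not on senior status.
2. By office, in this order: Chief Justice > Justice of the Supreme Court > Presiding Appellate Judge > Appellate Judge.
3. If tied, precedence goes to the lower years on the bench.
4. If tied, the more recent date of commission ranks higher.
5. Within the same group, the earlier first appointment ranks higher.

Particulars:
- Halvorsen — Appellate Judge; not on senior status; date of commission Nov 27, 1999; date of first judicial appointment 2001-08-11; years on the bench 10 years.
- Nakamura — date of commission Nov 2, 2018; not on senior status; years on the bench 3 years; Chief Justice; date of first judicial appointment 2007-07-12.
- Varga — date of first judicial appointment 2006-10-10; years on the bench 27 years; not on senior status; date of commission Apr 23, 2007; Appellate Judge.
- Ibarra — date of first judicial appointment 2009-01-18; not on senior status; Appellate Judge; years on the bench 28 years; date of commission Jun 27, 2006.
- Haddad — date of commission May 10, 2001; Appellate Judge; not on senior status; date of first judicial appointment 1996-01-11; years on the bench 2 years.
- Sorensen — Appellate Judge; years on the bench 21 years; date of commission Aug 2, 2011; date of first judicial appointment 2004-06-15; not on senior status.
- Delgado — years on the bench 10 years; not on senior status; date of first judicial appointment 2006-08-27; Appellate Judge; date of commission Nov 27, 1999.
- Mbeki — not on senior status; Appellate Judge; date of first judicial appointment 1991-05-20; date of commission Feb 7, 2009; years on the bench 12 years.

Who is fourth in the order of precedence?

By the first rule: Nakamura, Haddad, Halvorsen, Delgado, Mbeki, Sorensen, Varga and Ibarra (each not on senior status).
Among Nakamura, Haddad, Halvorsen, Delgado, Mbeki, Sorensen, Varga and Ibarra, by office: Nakamura (Chief Justice) before Haddad, Halvorsen, Delgado, Mbeki, Sorensen, Varga and Ibarra (Appellate Judge).
Among Haddad, Halvorsen, Delgado, Mbeki, Sorensen, Varga and Ibarra, by years on the bench (lower first): Haddad (2 years) before Halvorsen and Delgado (10 years) before Mbeki (12 years) before Sorensen (21 years) before Varga (27 years) before Ibarra (28 years).
Halvorsen and Delgado both have date of commission Nov 27, 1999, so the next rule applies.
Among Halvorsen and Delgado, by date of first judicial appointment (earlier first): Halvorsen (2001-08-11) before Delgado (2006-08-27).
Order: Nakamura, Haddad, Halvorsen, Delgado, Mbeki, Sorensen, Varga, Ibarra.

Delgado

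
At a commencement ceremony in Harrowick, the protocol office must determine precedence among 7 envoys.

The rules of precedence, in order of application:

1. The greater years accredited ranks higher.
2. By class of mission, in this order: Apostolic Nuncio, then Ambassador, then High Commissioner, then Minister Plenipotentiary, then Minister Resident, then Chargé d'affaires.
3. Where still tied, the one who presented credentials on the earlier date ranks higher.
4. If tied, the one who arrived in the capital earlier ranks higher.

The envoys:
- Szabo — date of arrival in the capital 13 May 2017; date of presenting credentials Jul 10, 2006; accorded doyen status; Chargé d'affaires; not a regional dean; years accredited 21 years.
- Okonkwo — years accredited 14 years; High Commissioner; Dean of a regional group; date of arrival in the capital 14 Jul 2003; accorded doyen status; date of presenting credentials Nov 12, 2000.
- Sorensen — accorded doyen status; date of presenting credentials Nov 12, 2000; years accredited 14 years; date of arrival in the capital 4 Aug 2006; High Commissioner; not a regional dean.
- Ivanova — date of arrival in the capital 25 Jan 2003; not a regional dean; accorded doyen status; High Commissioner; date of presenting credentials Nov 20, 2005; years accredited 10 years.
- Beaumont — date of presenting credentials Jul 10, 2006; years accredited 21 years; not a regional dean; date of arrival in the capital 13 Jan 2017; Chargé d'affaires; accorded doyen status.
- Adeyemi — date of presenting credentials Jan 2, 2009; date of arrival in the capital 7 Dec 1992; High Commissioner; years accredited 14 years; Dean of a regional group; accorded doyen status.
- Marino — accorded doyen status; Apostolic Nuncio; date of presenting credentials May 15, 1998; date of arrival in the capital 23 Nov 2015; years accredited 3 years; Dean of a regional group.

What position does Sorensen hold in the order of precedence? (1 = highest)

4

By years accredited (higher first): Beaumont and Szabo (both 21 years); then Okonkwo, Sorensen and Adeyemi (each 14 years); then Ivanova (10 years); then Marino (3 years).
Beaumont and Szabo are each Chargé d'affaires, so the next rule applies.
Beaumont and Szabo both have date of presenting credentials Jul 10, 2006, so the next rule applies.
Among Beaumont and Szabo, by date of arrival in the capital (earlier first): Beaumont (13 Jan 2017) before Szabo (13 May 2017).
Okonkwo, Sorensen and Adeyemi are each High Commissioner, so the next rule applies.
Among Okonkwo, Sorensen and Adeyemi, by date of presenting credentials (earlier first): Okonkwo and Sorensen (Nov 12, 2000) before Adeyemi (Jan 2, 2009).
Among Okonkwo and Sorensen, by date of arrival in the capital (earlier first): Okonkwo (14 Jul 2003) before Sorensen (4 Aug 2006).
Order: Beaumont, Szabo, Okonkwo, Sorensen, Adeyemi, Ivanova, Marino. So position 4.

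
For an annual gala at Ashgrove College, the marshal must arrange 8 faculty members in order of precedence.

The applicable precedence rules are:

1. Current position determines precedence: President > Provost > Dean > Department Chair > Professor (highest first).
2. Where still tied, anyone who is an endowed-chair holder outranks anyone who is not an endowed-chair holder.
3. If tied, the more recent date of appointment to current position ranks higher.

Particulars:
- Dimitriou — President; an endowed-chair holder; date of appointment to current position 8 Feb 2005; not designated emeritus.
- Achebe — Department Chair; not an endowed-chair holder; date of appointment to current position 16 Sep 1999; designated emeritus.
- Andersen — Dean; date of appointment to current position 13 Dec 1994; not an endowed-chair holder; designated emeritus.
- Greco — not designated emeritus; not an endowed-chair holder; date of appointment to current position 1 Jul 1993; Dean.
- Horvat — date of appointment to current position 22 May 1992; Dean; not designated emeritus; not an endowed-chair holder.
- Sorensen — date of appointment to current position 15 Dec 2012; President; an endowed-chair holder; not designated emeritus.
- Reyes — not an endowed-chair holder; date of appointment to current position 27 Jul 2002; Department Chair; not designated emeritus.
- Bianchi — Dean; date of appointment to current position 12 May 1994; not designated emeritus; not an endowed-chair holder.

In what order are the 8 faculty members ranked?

By current position: Sorensen and Dimitriou (President); then Andersen, Bianchi, Greco and Horvat (Dean); then Reyes and Achebe (Department Chair).
Sorensen and Dimitriou are each an endowed-chair holder, so the next rule applies.
Among Sorensen and Dimitriou, by date of appointment to current position (later first): Sorensen (15 Dec 2012) before Dimitriou (8 Feb 2005).
Andersen, Bianchi, Greco and Horvat are each not an endowed-chair holder, so the next rule applies.
Among Andersen, Bianchi, Greco and Horvat, by date of appointment to current position (later first): Andersen (13 Dec 1994) before Bianchi (12 May 1994) before Greco (1 Jul 1993) before Horvat (22 May 1992).
Reyes and Achebe are each not an endowed-chair holder, so the next rule applies.
Among Reyes and Achebe, by date of appointment to current position (later first): Reyes (27 Jul 2002) before Achebe (16 Sep 1999).
Full order: Sorensen, Dimitriou, Andersen, Bianchi, Greco, Horvat, Reyes, Achebe.

Sorensen, Dimitriou, Andersen, Bianchi, Greco, Horvat, Reyes, Achebe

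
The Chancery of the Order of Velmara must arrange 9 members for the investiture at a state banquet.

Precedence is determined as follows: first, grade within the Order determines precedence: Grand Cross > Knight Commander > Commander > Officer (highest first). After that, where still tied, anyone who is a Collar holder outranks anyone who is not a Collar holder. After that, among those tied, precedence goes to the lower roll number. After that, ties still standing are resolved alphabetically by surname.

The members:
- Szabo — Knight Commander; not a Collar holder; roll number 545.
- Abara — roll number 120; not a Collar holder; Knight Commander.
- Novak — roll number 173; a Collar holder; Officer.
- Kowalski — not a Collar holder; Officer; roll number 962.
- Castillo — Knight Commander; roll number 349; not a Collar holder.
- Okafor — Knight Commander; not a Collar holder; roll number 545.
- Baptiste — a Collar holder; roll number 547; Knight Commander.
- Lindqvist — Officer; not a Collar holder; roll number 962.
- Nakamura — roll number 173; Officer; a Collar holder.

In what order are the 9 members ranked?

By grade within the Order: Baptiste, Abara, Castillo, Okafor and Szabo (Knight Commander); then Nakamura, Novak, Kowalski and Lindqvist (Officer).
Among Baptiste, Abara, Castillo, Okafor and Szabo, a Collar holder before not a Collar holder: Baptiste (a Collar holder) before Abara, Castillo, Okafor and Szabo (not a Collar holder).
Among Abara, Castillo, Okafor and Szabo, by roll number (lower first): Abara (120) before Castillo (349) before Okafor and Szabo (545).
Among Okafor and Szabo, alphabetically by surname: Okafor before Szabo.
Among Nakamura, Novak, Kowalski and Lindqvist, a Collar holder before not a Collar holder: Nakamura and Novak (a Collar holder) before Kowalski and Lindqvist (not a Collar holder).
Nakamura and Novak both have roll number 173, so the next rule applies.
Among Nakamura and Novak, alphabetically by surname: Nakamura before Novak.
Kowalski and Lindqvist both have roll number 962, so the next rule applies.
Among Kowalski and Lindqvist, alphabetically by surname: Kowalski before Lindqvist.
Full order: Baptiste, Abara, Castillo, Okafor, Szabo, Nakamura, Novak, Kowalski, Lindqvist.

Baptiste, Abara, Castillo, Okafor, Szabo, Nakamura, Novak, Kowalski, Lindqvist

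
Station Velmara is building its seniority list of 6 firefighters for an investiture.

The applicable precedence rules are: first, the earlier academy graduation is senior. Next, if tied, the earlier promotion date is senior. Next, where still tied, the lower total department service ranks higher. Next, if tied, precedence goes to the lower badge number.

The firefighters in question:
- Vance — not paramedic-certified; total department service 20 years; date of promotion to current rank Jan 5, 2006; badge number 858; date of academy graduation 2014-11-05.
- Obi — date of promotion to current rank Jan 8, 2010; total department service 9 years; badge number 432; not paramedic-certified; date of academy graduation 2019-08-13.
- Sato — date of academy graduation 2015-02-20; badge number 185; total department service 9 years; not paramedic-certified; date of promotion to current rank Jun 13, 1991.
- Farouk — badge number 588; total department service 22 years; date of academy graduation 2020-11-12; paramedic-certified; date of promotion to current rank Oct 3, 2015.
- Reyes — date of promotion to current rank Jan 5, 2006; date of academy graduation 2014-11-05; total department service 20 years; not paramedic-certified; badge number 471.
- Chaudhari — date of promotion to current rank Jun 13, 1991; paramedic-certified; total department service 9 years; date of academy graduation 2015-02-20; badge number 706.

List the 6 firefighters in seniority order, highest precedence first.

By date of academy graduation (earlier first): Reyes and Vance (both 2014-11-05); then Sato and Chaudhari (both 2015-02-20); then Obi (2019-08-13); then Farouk (2020-11-12).
Reyes and Vance both have date of promotion to current rank Jan 5, 2006, so the next rule applies.
Reyes and Vance both have total department service 20 years, so the next rule applies.
Among Reyes and Vance, by badge number (lower first): Reyes (471) before Vance (858).
Sato and Chaudhari both have date of promotion to current rank Jun 13, 1991, so the next rule applies.
Sato and Chaudhari both have total department service 9 years, so the next rule applies.
Among Sato and Chaudhari, by badge number (lower first): Sato (185) before Chaudhari (706).
Full order: Reyes, Vance, Sato, Chaudhari, Obi, Farouk.

Reyes, Vance, Sato, Chaudhari, Obi, Farouk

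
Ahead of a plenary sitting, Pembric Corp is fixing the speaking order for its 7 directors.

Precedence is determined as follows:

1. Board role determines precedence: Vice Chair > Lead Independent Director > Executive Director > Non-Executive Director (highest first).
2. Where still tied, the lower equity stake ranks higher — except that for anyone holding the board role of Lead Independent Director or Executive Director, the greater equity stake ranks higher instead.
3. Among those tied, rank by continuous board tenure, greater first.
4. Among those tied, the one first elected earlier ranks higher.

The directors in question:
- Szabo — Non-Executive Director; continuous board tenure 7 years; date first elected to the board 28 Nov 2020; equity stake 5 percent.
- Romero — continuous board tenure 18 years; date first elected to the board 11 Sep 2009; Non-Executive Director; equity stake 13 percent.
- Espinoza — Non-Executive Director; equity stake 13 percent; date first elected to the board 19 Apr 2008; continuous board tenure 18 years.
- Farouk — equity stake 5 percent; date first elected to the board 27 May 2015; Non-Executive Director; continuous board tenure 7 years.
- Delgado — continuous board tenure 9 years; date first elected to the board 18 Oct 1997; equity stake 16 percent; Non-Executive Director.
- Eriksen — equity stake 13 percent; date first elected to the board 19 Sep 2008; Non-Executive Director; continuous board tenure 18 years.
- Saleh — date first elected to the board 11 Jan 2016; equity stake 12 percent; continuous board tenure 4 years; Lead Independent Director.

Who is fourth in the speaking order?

By board role: Saleh (Lead Independent Director); then Farouk, Szabo, Espinoza, Eriksen, Romero and Delgado (Non-Executive Director).
Among Farouk, Szabo, Espinoza, Eriksen, Romero and Delgado, by equity stake (lower first): Farouk and Szabo (5 percent) before Espinoza, Eriksen and Romero (13 percent) before Delgado (16 percent).
Farouk and Szabo both have continuous board tenure 7 years, so the next rule applies.
Among Farouk and Szabo, by date first elected to the board (earlier first): Farouk (27 May 2015) before Szabo (28 Nov 2020).
Espinoza, Eriksen and Romero all have continuous board tenure 18 years, so the next rule applies.
Among Espinoza, Eriksen and Romero, by date first elected to the board (earlier first): Espinoza (19 Apr 2008) before Eriksen (19 Sep 2008) before Romero (11 Sep 2009).
Order: Saleh, Farouk, Szabo, Espinoza, Eriksen, Romero, Delgado.

Espinoza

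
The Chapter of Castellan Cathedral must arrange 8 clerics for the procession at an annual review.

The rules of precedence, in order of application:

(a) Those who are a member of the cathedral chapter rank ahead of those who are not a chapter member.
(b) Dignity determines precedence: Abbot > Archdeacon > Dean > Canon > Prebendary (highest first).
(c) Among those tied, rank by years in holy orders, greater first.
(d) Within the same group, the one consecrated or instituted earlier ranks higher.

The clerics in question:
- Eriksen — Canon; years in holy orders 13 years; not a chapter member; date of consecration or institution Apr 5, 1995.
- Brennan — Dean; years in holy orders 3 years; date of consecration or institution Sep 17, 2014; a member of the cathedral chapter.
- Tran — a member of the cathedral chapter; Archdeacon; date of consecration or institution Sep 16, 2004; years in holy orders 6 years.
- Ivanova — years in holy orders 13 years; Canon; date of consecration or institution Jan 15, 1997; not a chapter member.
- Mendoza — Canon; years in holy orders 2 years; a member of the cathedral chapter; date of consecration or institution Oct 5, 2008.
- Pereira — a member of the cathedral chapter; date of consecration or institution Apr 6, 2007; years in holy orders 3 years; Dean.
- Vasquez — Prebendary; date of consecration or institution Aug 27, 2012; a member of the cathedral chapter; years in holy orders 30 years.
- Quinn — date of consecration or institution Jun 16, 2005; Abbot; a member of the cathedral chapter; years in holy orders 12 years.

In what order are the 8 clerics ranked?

By the first rule: Quinn, Tran, Pereira, Brennan, Mendoza and Vasquez (each a member of the cathedral chapter); then Eriksen and Ivanova (both not a chapter member).
Among Quinn, Tran, Pereira, Brennan, Mendoza and Vasquez, by dignity: Quinn (Abbot) before Tran (Archdeacon) before Pereira and Brennan (Dean) before Mendoza (Canon) before Vasquez (Prebendary).
Pereira and Brennan both have years in holy orders 3 years, so the next rule applies.
Among Pereira and Brennan, by date of consecration or institution (earlier first): Pereira (Apr 6, 2007) before Brennan (Sep 17, 2014).
Eriksen and Ivanova are each Canon, so the next rule applies.
Eriksen and Ivanova both have years in holy orders 13 years, so the next rule applies.
Among Eriksen and Ivanova, by date of consecration or institution (earlier first): Eriksen (Apr 5, 1995) before Ivanova (Jan 15, 1997).
Full order: Quinn, Tran, Pereira, Brennan, Mendoza, Vasquez, Eriksen, Ivanova.

Quinn, Tran, Pereira, Brennan, Mendoza, Vasquez, Eriksen, Ivanova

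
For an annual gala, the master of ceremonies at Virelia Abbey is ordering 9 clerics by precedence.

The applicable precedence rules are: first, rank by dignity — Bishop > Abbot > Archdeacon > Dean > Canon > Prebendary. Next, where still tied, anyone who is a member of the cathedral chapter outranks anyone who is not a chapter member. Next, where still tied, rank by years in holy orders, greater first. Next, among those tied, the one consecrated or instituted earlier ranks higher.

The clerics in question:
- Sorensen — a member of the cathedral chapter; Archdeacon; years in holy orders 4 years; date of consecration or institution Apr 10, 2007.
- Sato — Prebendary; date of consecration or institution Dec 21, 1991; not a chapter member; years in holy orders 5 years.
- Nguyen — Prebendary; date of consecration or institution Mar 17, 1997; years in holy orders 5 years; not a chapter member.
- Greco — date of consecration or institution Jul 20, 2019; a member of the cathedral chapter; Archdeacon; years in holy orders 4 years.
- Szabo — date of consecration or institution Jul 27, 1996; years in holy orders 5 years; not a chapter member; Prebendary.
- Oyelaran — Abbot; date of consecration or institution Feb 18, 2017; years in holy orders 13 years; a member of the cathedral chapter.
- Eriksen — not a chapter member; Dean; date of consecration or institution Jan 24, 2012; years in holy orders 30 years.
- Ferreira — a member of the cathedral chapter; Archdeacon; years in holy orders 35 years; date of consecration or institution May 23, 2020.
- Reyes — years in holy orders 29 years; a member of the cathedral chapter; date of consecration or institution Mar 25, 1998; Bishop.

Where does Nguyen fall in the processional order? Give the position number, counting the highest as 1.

By dignity: Reyes (Bishop); then Oyelaran (Abbot); then Ferreira, Sorensen and Greco (Archdeacon); then Eriksen (Dean); then Sato, Szabo and Nguyen (Prebendary).
Ferreira, Sorensen and Greco are each a member of the cathedral chapter, so the next rule applies.
Among Ferreira, Sorensen and Greco, by years in holy orders (higher first): Ferreira (35 years) before Sorensen and Greco (4 years).
Among Sorensen and Greco, by date of consecration or institution (earlier first): Sorensen (Apr 10, 2007) before Greco (Jul 20, 2019).
Sato, Szabo and Nguyen are each not a chapter member, so the next rule applies.
Sato, Szabo and Nguyen all have years in holy orders 5 years, so the next rule applies.
Among Sato, Szabo and Nguyen, by date of consecration or institution (earlier first): Sato (Dec 21, 1991) before Szabo (Jul 27, 1996) before Nguyen (Mar 17, 1997).
Order: Reyes, Oyelaran, Ferreira, Sorensen, Greco, Eriksen, Sato, Szabo, Nguyen. So position 9.

9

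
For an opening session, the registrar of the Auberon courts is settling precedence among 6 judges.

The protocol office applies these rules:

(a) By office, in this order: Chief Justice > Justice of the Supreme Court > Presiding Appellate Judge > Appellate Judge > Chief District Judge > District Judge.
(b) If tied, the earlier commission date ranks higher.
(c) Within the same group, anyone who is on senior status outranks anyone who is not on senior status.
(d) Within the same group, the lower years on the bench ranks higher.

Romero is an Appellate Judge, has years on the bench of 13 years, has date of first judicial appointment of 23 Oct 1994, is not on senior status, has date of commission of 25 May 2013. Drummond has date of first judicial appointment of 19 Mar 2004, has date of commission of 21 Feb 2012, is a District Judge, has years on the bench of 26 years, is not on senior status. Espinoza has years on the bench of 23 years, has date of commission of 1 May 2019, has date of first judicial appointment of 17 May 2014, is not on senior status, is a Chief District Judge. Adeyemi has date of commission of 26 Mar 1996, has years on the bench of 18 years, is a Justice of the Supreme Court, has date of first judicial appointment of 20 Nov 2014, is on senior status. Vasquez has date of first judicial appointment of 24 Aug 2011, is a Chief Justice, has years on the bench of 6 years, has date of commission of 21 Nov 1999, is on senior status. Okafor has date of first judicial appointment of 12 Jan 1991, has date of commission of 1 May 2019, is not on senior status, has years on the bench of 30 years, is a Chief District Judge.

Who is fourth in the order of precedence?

By office: Vasquez (Chief Justice); then Adeyemi (Justice of the Supreme Court); then Romero (Appellate Judge); then Espinoza and Okafor (Chief District Judge); then Drummond (District Judge).
Espinoza and Okafor both have date of commission 1 May 2019, so the next rule applies.
Espinoza and Okafor are each not on senior status, so the next rule applies.
Among Espinoza and Okafor, by years on the bench (lower first): Espinoza (23 years) before Okafor (30 years).
Order: Vasquez, Adeyemi, Romero, Espinoza, Okafor, Drummond.

Espinoza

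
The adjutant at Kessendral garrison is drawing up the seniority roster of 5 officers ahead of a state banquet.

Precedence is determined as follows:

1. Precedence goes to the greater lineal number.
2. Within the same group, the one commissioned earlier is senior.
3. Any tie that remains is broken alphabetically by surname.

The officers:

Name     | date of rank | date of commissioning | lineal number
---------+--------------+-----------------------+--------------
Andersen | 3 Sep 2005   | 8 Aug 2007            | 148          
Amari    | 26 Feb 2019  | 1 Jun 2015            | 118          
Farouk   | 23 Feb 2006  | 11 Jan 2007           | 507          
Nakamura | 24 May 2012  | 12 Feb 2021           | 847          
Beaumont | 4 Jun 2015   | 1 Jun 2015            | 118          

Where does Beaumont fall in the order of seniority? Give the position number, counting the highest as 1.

5

By lineal number (higher first): Nakamura (847); then Farouk (507); then Andersen (148); then Amari and Beaumont (both 118).
Amari and Beaumont both have date of commissioning 1 Jun 2015, so the next rule applies.
Among Amari and Beaumont, alphabetically by surname: Amari before Beaumont.
Order: Nakamura, Farouk, Andersen, Amari, Beaumont. So position 5.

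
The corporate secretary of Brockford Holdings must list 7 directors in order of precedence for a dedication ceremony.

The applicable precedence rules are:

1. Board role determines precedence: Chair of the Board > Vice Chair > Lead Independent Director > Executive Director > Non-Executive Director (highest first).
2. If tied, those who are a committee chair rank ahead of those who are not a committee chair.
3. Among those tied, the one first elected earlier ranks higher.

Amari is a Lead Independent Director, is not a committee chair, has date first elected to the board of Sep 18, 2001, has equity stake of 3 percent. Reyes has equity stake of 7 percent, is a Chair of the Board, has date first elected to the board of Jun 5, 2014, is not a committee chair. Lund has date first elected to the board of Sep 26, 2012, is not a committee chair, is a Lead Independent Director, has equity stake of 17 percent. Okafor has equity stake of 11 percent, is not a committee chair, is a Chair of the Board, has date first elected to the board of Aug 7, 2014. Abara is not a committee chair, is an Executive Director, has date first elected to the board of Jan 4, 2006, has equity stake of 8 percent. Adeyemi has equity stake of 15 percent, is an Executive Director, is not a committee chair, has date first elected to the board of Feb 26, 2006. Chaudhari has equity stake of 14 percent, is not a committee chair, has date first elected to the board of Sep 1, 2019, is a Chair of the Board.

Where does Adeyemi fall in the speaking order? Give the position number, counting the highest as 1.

7

By board role: Reyes, Okafor and Chaudhari (Chair of the Board); then Amari and Lund (Lead Independent Director); then Abara and Adeyemi (Executive Director).
Reyes, Okafor and Chaudhari are each not a committee chair, so the next rule applies.
Among Reyes, Okafor and Chaudhari, by date first elected to the board (earlier first): Reyes (Jun 5, 2014) before Okafor (Aug 7, 2014) before Chaudhari (Sep 1, 2019).
Amari and Lund are each not a committee chair, so the next rule applies.
Among Amari and Lund, by date first elected to the board (earlier first): Amari (Sep 18, 2001) before Lund (Sep 26, 2012).
Abara and Adeyemi are each not a committee chair, so the next rule applies.
Among Abara and Adeyemi, by date first elected to the board (earlier first): Abara (Jan 4, 2006) before Adeyemi (Feb 26, 2006).
Order: Reyes, Okafor, Chaudhari, Amari, Lund, Abara, Adeyemi. So position 7.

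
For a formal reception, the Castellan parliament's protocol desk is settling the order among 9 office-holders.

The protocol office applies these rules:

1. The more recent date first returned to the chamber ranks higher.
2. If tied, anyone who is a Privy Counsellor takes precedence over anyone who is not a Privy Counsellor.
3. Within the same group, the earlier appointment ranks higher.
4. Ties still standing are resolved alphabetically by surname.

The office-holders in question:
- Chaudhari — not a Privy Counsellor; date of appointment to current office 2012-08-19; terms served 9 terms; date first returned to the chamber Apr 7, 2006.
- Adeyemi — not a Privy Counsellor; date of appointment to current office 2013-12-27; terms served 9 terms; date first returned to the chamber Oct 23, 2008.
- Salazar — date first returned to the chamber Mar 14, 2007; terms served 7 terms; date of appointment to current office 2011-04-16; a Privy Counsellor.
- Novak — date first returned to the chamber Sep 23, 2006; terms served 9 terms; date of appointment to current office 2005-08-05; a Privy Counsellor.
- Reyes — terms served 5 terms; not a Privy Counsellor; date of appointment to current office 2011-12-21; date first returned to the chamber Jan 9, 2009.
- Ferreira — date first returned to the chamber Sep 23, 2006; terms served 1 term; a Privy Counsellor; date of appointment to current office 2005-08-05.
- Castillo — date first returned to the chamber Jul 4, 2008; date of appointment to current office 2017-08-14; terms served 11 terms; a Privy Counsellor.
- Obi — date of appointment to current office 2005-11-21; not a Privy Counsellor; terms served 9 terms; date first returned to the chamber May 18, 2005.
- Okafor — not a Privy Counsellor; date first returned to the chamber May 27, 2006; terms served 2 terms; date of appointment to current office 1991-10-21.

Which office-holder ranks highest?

Reyes

By date first returned to the chamber (later first): Reyes (Jan 9, 2009); then Adeyemi (Oct 23, 2008); then Castillo (Jul 4, 2008); then Salazar (Mar 14, 2007); then Ferreira and Novak (both Sep 23, 2006); then Okafor (May 27, 2006); then Chaudhari (Apr 7, 2006); then Obi (May 18, 2005).
Ferreira and Novak are each a Privy Counsellor, so the next rule applies.
Ferreira and Novak both have date of appointment to current office 2005-08-05, so the next rule applies.
Among Ferreira and Novak, alphabetically by surname: Ferreira before Novak.
Order: Reyes, Adeyemi, Castillo, Salazar, Ferreira, Novak, Okafor, Chaudhari, Obi.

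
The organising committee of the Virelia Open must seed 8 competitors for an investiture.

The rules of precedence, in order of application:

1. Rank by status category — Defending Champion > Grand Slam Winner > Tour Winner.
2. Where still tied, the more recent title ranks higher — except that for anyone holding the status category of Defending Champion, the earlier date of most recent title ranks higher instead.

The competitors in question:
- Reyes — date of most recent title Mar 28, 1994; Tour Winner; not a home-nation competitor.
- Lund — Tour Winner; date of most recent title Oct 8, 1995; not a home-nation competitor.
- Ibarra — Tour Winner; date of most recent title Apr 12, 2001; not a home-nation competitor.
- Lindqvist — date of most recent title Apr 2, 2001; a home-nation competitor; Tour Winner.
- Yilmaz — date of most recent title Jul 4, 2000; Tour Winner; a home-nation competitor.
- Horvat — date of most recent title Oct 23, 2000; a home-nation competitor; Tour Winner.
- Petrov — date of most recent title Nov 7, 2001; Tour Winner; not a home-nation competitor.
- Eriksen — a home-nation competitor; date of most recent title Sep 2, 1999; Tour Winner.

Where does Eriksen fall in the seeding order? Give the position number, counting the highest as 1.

By status category: Petrov, Ibarra, Lindqvist, Horvat, Yilmaz, Eriksen, Lund and Reyes (Tour Winner).
Among Petrov, Ibarra, Lindqvist, Horvat, Yilmaz, Eriksen, Lund and Reyes, by date of most recent title (later first): Petrov (Nov 7, 2001) before Ibarra (Apr 12, 2001) before Lindqvist (Apr 2, 2001) before Horvat (Oct 23, 2000) before Yilmaz (Jul 4, 2000) before Eriksen (Sep 2, 1999) before Lund (Oct 8, 1995) before Reyes (Mar 28, 1994).
Order: Petrov, Ibarra, Lindqvist, Horvat, Yilmaz, Eriksen, Lund, Reyes. So position 6.

6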